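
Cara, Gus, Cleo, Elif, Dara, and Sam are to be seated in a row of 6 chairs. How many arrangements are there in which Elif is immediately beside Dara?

Treat {Elif, Dara} as a single unit. There are 5 units to order, and the pair itself can be ordered 2 ways.
So the count is 2·(5)! = 240.

240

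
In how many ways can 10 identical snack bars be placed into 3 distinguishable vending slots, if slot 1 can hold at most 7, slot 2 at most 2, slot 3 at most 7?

By stars and bars, unrestricted non-negative solutions to x_1+…+x_3 = 10 number C(10+2,2) = 66.
Subtract solutions that violate a single cap (substitute x_i' = x_i − (cap_i+1)): x_1 ≥ 8 gives C(4,2) = 6; x_2 ≥ 3 gives C(9,2) = 36; x_3 ≥ 8 gives C(4,2) = 6. Together 48.
No two caps can be exceeded simultaneously, so the pair terms are all 0.
By inclusion–exclusion the count is 66 − 48 + 0 = 18.

18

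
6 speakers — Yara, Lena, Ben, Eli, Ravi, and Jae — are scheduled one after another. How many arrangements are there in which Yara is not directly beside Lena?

There are 6! = 720 arrangements in all. If Yara and Lena are adjacent, merging them into one block gives 2·(5)! = 240 arrangements.
Complementary counting: 720 − 240 = 480.

480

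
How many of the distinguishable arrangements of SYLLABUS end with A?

1260

With the last slot taken by A, it remains to arrange the other 7 letters (SYLLBUS).
Those 7 letters have L appearing twice and S appearing twice, giving (7)!/(2!·2!) = 1260.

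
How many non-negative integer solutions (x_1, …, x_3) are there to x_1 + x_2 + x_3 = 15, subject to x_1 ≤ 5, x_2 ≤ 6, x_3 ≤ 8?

15

Without the upper bounds there are C(17,2) = 136 ways to split 15 among 3 variables.
Subtract solutions that violate a single cap (substitute x_i' = x_i − (cap_i+1)): x_1 ≥ 6 gives C(11,2) = 55; x_2 ≥ 7 gives C(10,2) = 45; x_3 ≥ 9 gives C(8,2) = 28. Together 128.
Add back pairs where two caps are both exceeded: 6 + 1 + 0 = 7.
By inclusion–exclusion the count is 136 − 128 + 7 = 15.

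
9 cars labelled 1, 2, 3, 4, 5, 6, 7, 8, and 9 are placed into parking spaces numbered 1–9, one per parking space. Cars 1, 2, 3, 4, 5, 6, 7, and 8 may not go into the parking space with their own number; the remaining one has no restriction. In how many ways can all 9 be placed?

148329

Let Aᵢ (for 1 ≤ i ≤ 8) be the placements that put car i in its forbidden parking space. Any j of these fix j positions, leaving (9−j)! ways to fill the rest, and there are C(8,j) ways to pick which j.
By inclusion–exclusion, the number of valid placements is Σ_{j=0}^{8} (−1)^j C(8,j)·(9−j)!.
Computing: 362880 − 322560 + 141120 − 40320 + 8400 − 1344 + 168 − 16 + 1 = 148329.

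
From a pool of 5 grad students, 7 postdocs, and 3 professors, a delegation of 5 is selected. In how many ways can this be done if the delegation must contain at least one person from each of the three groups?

Unrestricted: C(15,5) = 3003 ways to pick any 5 of the 15.
Subtract selections that omit an entire group: no grad students → C(10,5) = 252; no postdocs → C(8,5) = 56; no professors → C(12,5) = 792.
Add back selections omitting two groups (i.e. drawn from a single group): C(5,5) + C(7,5) + C(3,5) = 22.
By inclusion–exclusion: 3003 − 1100 + 22 = 1925.

1925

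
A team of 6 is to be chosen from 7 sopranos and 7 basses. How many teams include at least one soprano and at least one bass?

Unrestricted: C(14,6) = 3003 ways to pick any 6 of the 14.
Subtract selections that omit an entire group: no sopranos → C(7,6) = 7; no basses → C(7,6) = 7.
Both groups omitted at once is impossible, so 3003 − 14 = 2989.

2989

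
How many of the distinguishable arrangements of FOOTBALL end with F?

Fix F in the last position and arrange the remaining 7 letters.
Those 7 letters have L appearing twice and O appearing twice, giving (7)!/(2!·2!) = 1260.

1260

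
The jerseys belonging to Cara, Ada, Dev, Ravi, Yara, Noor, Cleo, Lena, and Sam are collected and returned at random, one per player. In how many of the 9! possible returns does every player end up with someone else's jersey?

This is the derangement count D_9: permutations of 9 items with no fixed point.
By inclusion–exclusion this is Σ_{j=0}^{9} (−1)^j C(9,j)·(9−j)!.
Computing: 362880 − 362880 + 181440 − 60480 + 15120 − 3024 + 504 − 72 + 9 − 1 = 133496.

133496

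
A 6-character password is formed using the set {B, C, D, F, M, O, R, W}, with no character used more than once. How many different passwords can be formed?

With no repetition, fill the 6 characters in order: 8 choices, then 7, down to 3.
That product is 8 × 7 × 6 × 5 × 4 × 3 = 20160.

20160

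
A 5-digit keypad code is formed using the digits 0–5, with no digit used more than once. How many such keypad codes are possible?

With no repetition, fill the 5 digits in order: 6 choices, then 5, down to 2.
6 × 5 × 4 × 3 × 2 = 720.

720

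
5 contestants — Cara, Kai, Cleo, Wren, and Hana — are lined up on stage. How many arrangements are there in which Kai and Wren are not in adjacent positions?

Of the 5! = 120 arrangements, those with Kai and Wren adjacent number 2 × 4! = 48 (treat the pair as a block with 2 internal orders).
Complementary counting: 120 − 48 = 72.

72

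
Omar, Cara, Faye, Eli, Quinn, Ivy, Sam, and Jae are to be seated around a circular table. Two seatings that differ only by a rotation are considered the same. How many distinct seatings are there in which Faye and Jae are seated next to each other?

Treat {Faye, Jae} as one unit (2 internal orders) and seat the resulting 7 units around the table: (6)! circular arrangements.
So 2 × (6)! = 2 × 720 = 1440.

1440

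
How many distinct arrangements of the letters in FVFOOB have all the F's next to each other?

60

Treat the 2 copies of F as a single block. The multiset to arrange is then {FF, B, O, O, V}, 5 items in all.
That gives (5)!/(2!) = 60 arrangements.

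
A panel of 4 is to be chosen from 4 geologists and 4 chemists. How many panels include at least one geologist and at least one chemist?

Total 4-person selections from all 8: C(8,4) = 70.
Selections missing a whole group: no geologists → C(4,4) = 1; no chemists → C(4,4) = 1.
Both groups omitted at once is impossible, so 70 − 2 = 68.

68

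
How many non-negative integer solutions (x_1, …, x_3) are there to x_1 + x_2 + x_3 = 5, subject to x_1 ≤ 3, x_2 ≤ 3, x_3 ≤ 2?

9

Without the upper bounds there are C(7,2) = 21 ways to split 5 among 3 variables.
Subtract solutions that violate a single cap (substitute x_i' = x_i − (cap_i+1)): x_1 ≥ 4 gives C(3,2) = 3; x_2 ≥ 4 gives C(3,2) = 3; x_3 ≥ 3 gives C(4,2) = 6. Together 12.
No two caps can be exceeded simultaneously, so the pair terms are all 0.
By inclusion–exclusion the count is 21 − 12 + 0 = 9.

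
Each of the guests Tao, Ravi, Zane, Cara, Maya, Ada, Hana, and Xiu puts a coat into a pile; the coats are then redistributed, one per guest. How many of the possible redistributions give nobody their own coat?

This is the derangement count D_8: permutations of 8 items with no fixed point.
By inclusion–exclusion this is Σ_{j=0}^{8} (−1)^j C(8,j)·(8−j)!.
Computing: 40320 − 40320 + 20160 − 6720 + 1680 − 336 + 56 − 8 + 1 = 14833.

14833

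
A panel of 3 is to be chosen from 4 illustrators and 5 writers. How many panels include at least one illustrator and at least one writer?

70

Total 3-person selections from all 9: C(9,3) = 84.
Selections missing a whole group: no illustrators → C(5,3) = 10; no writers → C(4,3) = 4.
Both groups omitted at once is impossible, so 84 − 14 = 70.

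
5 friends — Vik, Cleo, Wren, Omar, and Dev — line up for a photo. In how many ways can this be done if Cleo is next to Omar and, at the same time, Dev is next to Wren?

24

Treat {Cleo,Omar} as one block (2 orders) and {Dev,Wren} as another (2 orders).
That leaves 3 units to arrange: 2 × 2 × 3! = 4 × 6 = 24.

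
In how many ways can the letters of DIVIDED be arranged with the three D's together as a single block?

60

Treat the 3 copies of D as a single block. The multiset to arrange is then {DDD, E, I, I, V}, 5 items in all.
That gives (5)!/(2!) = 60 arrangements.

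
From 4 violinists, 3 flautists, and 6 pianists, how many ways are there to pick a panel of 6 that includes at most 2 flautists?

1596

Split by how many flautists are chosen (0 through 2).
Sum: C(3,0)·C(10,6) + C(3,1)·C(10,5) + C(3,2)·C(10,4) = 210 + 756 + 630 = 1596.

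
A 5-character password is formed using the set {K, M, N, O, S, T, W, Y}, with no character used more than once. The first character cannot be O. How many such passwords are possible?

5880

The first character has 8−1 = 7 choices (anything except O).
The remaining 4 characters are filled from the other 7 symbols without repetition: 7 × 6 × 5 × 4 = 840.
Total: 7 × 840 = 5880.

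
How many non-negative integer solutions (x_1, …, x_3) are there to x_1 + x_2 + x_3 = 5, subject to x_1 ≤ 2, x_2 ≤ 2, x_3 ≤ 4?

8

Ignoring the caps, the number of non-negative solutions to x_1+…+x_3 = 5 is C(7,2) = 21.
Subtract solutions that violate a single cap (substitute x_i' = x_i − (cap_i+1)): x_1 ≥ 3 gives C(4,2) = 6; x_2 ≥ 3 gives C(4,2) = 6; x_3 ≥ 5 gives C(2,2) = 1. Together 13.
No two caps can be exceeded simultaneously, so the pair terms are all 0.
By inclusion–exclusion the count is 21 − 13 + 0 = 8.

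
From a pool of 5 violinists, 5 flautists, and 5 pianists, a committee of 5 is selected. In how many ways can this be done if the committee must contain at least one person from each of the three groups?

Total 5-person selections from all 15: C(15,5) = 3003.
Subtract selections that omit an entire group: no violinists → C(10,5) = 252; no flautists → C(10,5) = 252; no pianists → C(10,5) = 252.
Add back selections omitting two groups (i.e. drawn from a single group): C(5,5) + C(5,5) + C(5,5) = 3.
By inclusion–exclusion: 3003 − 756 + 3 = 2250.

2250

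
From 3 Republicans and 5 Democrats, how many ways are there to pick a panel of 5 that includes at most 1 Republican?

16

Split by how many Republicans are chosen (0 through 1).
Sum: C(3,0)·C(5,5) + C(3,1)·C(5,4) = 1 + 15 = 16.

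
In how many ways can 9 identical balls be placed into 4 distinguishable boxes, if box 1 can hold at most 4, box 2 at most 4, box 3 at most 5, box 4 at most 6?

By stars and bars, unrestricted non-negative solutions to x_1+…+x_4 = 9 number C(9+3,3) = 220.
Subtract solutions that violate a single cap (substitute x_i' = x_i − (cap_i+1)): x_1 ≥ 5 gives C(7,3) = 35; x_2 ≥ 5 gives C(7,3) = 35; x_3 ≥ 6 gives C(6,3) = 20; x_4 ≥ 7 gives C(5,3) = 10. Together 100.
No two caps can be exceeded simultaneously, so the pair terms are all 0.
By inclusion–exclusion the count is 220 − 100 + 0 = 120.

120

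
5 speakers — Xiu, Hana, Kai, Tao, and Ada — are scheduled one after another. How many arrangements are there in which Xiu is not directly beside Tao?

There are 5! = 120 arrangements in all. If Xiu and Tao are adjacent, merging them into one block gives 2·(4)! = 48 arrangements.
Complementary counting: 120 − 48 = 72.

72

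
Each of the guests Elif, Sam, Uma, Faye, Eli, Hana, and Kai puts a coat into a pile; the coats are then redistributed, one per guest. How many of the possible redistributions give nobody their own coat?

Count assignments avoiding every fixed point. For any j of the 7 guests fixed to their own coat, the other 7−j can be arranged in (7−j)! ways.
By inclusion–exclusion this is Σ_{j=0}^{7} (−1)^j C(7,j)·(7−j)!.
Computing: 5040 − 5040 + 2520 − 840 + 210 − 42 + 7 − 1 = 1854.

1854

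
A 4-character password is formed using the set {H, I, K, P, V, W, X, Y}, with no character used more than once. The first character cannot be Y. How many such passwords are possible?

1470

The first character has 8−1 = 7 choices (anything except Y).
The remaining 3 characters are filled from the other 7 symbols without repetition: 7 × 6 × 5 = 210.
Total: 7 × 210 = 1470.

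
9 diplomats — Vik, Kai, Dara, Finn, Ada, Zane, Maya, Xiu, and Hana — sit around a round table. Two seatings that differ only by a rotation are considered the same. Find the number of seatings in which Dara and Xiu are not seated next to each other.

30240

All circular seatings of 9 people number (8)! = 40320.
Those with Dara next to Xiu: fuse the pair into one unit and seat 8 units around a circle — 2·(7)! = 10080.
Subtracting, 40320 − 10080 = 30240.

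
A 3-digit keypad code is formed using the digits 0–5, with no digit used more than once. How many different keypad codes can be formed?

This is a permutation of 3 out of 6: P(6,3) = 6!/3!.
6 × 5 × 4 = 120.

120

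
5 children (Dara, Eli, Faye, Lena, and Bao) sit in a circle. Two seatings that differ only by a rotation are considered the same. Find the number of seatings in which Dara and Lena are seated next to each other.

12

Treat {Dara, Lena} as one unit (2 internal orders) and seat the resulting 4 units around the table: (3)! circular arrangements.
So 2 × (3)! = 2 × 6 = 12.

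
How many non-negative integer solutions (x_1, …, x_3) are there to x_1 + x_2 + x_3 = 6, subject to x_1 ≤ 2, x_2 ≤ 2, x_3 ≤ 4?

Ignoring the caps, the number of non-negative solutions to x_1+…+x_3 = 6 is C(8,2) = 28.
Subtract solutions that violate a single cap (substitute x_i' = x_i − (cap_i+1)): x_1 ≥ 3 gives C(5,2) = 10; x_2 ≥ 3 gives C(5,2) = 10; x_3 ≥ 5 gives C(3,2) = 3. Together 23.
Add back pairs where two caps are both exceeded: 1 + 0 + 0 = 1.
By inclusion–exclusion the count is 28 − 23 + 1 = 6.

6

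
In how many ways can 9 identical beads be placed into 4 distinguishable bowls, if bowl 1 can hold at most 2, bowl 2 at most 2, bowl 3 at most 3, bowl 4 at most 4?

10

By stars and bars, unrestricted non-negative solutions to x_1+…+x_4 = 9 number C(9+3,3) = 220.
Subtract solutions that violate a single cap (substitute x_i' = x_i − (cap_i+1)): x_1 ≥ 3 gives C(9,3) = 84; x_2 ≥ 3 gives C(9,3) = 84; x_3 ≥ 4 gives C(8,3) = 56; x_4 ≥ 5 gives C(7,3) = 35. Together 259.
Add back pairs where two caps are both exceeded: 20 + 10 + 4 + 10 + 4 + 1 = 49.
By inclusion–exclusion the count is 220 − 259 + 49 = 10.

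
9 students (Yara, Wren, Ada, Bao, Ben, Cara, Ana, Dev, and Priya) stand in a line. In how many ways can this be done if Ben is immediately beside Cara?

Treat {Ben, Cara} as a single unit. There are 8 units to order, and the pair itself can be ordered 2 ways.
That gives 2 × 8! = 2 × 40320 = 80640.

80640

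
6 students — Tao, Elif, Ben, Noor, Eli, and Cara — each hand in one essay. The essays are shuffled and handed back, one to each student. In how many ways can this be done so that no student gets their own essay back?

265

Let Aᵢ be the assignments in which student i gets their own essay. We want the size of the complement of A₁∪…∪A_6.
By inclusion–exclusion this is Σ_{j=0}^{6} (−1)^j C(6,j)·(6−j)!.
Computing: 720 − 720 + 360 − 120 + 30 − 6 + 1 = 265.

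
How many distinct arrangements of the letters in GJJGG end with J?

4

Fix J in the last position and arrange the remaining 4 letters.
Those 4 letters have G appearing 3 times, giving (4)!/(3!) = 4.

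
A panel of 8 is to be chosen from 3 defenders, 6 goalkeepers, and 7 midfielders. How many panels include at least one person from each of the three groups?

11529

With no constraint there are C(16,8) = 12870 possible selections.
Selections missing a whole group: no defenders → C(13,8) = 1287; no goalkeepers → C(10,8) = 45; no midfielders → C(9,8) = 9.
Add back selections omitting two groups (i.e. drawn from a single group): C(3,8) + C(6,8) + C(7,8) = 0.
By inclusion–exclusion: 12870 − 1341 + 0 = 11529.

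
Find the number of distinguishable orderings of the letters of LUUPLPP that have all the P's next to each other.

30

Treat the 3 copies of P as a single block. The multiset to arrange is then {PPP, L, L, U, U}, 5 items in all.
That gives (5)!/(2!·2!) = 30 arrangements.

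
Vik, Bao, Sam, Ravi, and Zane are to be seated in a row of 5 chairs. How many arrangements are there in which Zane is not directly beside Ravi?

72

Of the 5! = 120 arrangements, those with Zane and Ravi adjacent number 2 × 4! = 48 (treat the pair as a block with 2 internal orders).
So 120 − 48 = 72 arrangements keep them apart.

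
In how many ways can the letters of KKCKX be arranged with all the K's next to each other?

Treat the 3 copies of K as a single block. The multiset to arrange is then {KKK, C, X}, 3 items in all.
All 3 items are distinct, so there are (3)! = 6 arrangements.

6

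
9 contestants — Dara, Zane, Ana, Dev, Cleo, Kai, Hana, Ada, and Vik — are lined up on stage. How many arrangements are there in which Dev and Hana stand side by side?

80640

Place the 7 others and the Dev-Hana pair as 8 objects in a line; the pair has 2 internal arrangements.
So the count is 2·(8)! = 80640.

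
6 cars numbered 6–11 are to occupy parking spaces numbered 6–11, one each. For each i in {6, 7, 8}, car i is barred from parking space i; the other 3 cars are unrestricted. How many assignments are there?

Let Aᵢ (for i ∈ {6, 7, 8}) be the placements that put car i in its forbidden parking space. Any j of these fix j positions, leaving (6−j)! ways to fill the rest, and there are C(3,j) ways to pick which j.
By inclusion–exclusion, the number of valid placements is Σ_{j=0}^{3} (−1)^j C(3,j)·(6−j)!.
Computing: 720 − 360 + 72 − 6 = 426.

426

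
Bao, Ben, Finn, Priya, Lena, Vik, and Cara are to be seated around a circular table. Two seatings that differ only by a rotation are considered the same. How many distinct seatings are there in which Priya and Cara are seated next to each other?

Glue Priya and Cara into a block (2 internal orders). Seating 6 units around a circle gives (5)! arrangements.
So 2 × (5)! = 2 × 120 = 240.

240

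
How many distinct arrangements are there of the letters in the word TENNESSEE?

3780

The 9 letters of TENNESSEE have repeats: E appearing 4 times, N appearing twice, and S appearing twice.
So there are 9! / (4!·2!·2!) = 3780 distinguishable arrangements.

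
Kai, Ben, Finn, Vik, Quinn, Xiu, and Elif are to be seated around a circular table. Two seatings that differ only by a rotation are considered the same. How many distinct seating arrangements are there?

720

Around a circle, 7 distinct people have 7!/7 = (6)! = 720 rotationally distinct seatings.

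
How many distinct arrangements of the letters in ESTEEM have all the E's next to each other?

24

Treat the 3 copies of E as a single block. The multiset to arrange is then {EEE, M, S, T}, 4 items in all.
All 4 items are distinct, so there are (4)! = 24 arrangements.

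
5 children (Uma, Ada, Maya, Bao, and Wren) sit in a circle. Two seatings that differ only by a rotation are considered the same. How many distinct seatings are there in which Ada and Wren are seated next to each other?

12

Treat {Ada, Wren} as one unit (2 internal orders) and seat the resulting 4 units around the table: (3)! circular arrangements.
So 2 × (3)! = 2 × 6 = 12.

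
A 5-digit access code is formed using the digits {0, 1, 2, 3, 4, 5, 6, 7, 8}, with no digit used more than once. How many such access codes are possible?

With no repetition, fill the 5 digits in order: 9 choices, then 8, down to 5.
9 × 8 × 7 × 6 × 5 = 15120.

15120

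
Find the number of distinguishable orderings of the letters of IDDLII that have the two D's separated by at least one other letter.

There are 6!/(3!·2!) = 60 arrangements of IDDLII in total.
Arrangements with the D's together: treat DD as one letter, giving (5)!/(3!) = 20.
Hence 60 − 20 = 40.

40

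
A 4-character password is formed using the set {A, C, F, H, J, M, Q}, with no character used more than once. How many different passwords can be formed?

With no repetition, fill the 4 characters in order: 7 choices, then 6, down to 4.
7 × 6 × 5 × 4 = 840.

840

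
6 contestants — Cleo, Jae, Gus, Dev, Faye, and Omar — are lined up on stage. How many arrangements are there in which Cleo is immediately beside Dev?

240

Place the 4 others and the Cleo-Dev pair as 5 objects in a line; the pair has 2 internal arrangements.
That gives 2 × 5! = 2 × 120 = 240.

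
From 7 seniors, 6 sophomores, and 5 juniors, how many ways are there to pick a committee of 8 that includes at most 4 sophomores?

42372

Split by how many sophomores are chosen (0 through 4).
Sum: C(6,0)·C(12,8) + C(6,1)·C(12,7) + C(6,2)·C(12,6) + C(6,3)·C(12,5) + C(6,4)·C(12,4) = 495 + 4752 + 13860 + 15840 + 7425 = 42372.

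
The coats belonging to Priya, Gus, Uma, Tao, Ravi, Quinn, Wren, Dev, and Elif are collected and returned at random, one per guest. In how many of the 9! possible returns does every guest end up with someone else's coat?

133496

Let Aᵢ be the assignments in which guest i gets their own coat. We want the size of the complement of A₁∪…∪A_9.
By inclusion–exclusion this is Σ_{j=0}^{9} (−1)^j C(9,j)·(9−j)!.
Computing: 362880 − 362880 + 181440 − 60480 + 15120 − 3024 + 504 − 72 + 9 − 1 = 133496.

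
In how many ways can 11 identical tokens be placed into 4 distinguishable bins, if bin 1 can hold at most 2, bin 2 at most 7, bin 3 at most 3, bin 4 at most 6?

65

Ignoring the caps, the number of non-negative solutions to x_1+…+x_4 = 11 is C(14,3) = 364.
Subtract solutions that violate a single cap (substitute x_i' = x_i − (cap_i+1)): x_1 ≥ 3 gives C(11,3) = 165; x_2 ≥ 8 gives C(6,3) = 20; x_3 ≥ 4 gives C(10,3) = 120; x_4 ≥ 7 gives C(7,3) = 35. Together 340.
Add back pairs where two caps are both exceeded: 1 + 35 + 4 + 0 + 0 + 1 = 41.
By inclusion–exclusion the count is 364 − 340 + 41 = 65.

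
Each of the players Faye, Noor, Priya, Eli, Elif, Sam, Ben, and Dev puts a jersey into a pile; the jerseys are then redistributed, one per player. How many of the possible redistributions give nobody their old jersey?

14833

Count assignments avoiding every fixed point. For any j of the 8 players fixed to their old jersey, the other 8−j can be arranged in (8−j)! ways.
By inclusion–exclusion this is Σ_{j=0}^{8} (−1)^j C(8,j)·(8−j)!.
Computing: 40320 − 40320 + 20160 − 6720 + 1680 − 336 + 56 − 8 + 1 = 14833.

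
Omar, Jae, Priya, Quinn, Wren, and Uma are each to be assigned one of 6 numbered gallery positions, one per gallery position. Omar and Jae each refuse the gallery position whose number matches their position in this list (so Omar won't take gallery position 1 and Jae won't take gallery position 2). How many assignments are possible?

504

Let Aᵢ (for i ∈ {1, 2}) be the placements that put person i in their forbidden gallery position. Any j of these fix j positions, leaving (6−j)! ways to fill the rest, and there are C(2,j) ways to pick which j.
By inclusion–exclusion, the number of valid placements is Σ_{j=0}^{2} (−1)^j C(2,j)·(6−j)!.
Computing: 720 − 240 + 24 = 504.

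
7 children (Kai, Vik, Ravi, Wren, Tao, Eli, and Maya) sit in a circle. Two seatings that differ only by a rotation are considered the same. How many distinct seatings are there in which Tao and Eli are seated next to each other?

Glue Tao and Eli into a block (2 internal orders). Seating 6 units around a circle gives (5)! arrangements.
So 2 × (5)! = 2 × 120 = 240.

240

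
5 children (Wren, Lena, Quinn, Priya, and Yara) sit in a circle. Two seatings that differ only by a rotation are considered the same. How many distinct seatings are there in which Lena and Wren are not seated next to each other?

12

All circular seatings of 5 people number (4)! = 24.
Seatings with Lena beside Wren: treat them as a block with 2 internal orders, giving 2 × (3)! = 12.
Subtracting, 24 − 12 = 12.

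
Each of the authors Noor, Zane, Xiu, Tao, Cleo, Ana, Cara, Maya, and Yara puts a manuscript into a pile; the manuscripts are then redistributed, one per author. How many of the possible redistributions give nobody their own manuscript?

Let Aᵢ be the assignments in which author i gets their own manuscript. We want the size of the complement of A₁∪…∪A_9.
By inclusion–exclusion this is Σ_{j=0}^{9} (−1)^j C(9,j)·(9−j)!.
Computing: 362880 − 362880 + 181440 − 60480 + 15120 − 3024 + 504 − 72 + 9 − 1 = 133496.

133496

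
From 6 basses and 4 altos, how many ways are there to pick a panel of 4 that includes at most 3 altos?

209

Split by how many altos are chosen (0 through 3).
Sum: C(4,0)·C(6,4) + C(4,1)·C(6,3) + C(4,2)·C(6,2) + C(4,3)·C(6,1) = 15 + 80 + 90 + 24 = 209.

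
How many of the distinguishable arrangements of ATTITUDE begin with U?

840

With the first slot taken by U, it remains to arrange the other 7 letters (ATTITDE).
Those 7 letters have T appearing 3 times, giving (7)!/(3!) = 840.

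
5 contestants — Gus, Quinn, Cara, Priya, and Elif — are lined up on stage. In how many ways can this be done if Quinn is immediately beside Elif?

48

Glue Quinn and Elif into one block (2 internal orders), leaving 4 units to arrange in a row.
So the count is 2·(4)! = 48.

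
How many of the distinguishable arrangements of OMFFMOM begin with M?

90

With the first slot taken by M, it remains to arrange the other 6 letters (OFFMOM).
Those 6 letters have F appearing twice, M appearing twice, and O appearing twice, giving (6)!/(2!·2!·2!) = 90.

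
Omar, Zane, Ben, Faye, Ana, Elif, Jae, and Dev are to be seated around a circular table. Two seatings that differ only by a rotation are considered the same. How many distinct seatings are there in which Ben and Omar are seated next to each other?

Glue Ben and Omar into a block (2 internal orders). Seating 7 units around a circle gives (6)! arrangements.
So 2 × (6)! = 2 × 720 = 1440.

1440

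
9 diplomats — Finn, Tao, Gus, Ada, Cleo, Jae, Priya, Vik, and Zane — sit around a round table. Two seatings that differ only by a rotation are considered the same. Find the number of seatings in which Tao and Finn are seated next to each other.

Glue Tao and Finn into a block (2 internal orders). Seating 8 units around a circle gives (7)! arrangements.
So 2 × (7)! = 2 × 5040 = 10080.

10080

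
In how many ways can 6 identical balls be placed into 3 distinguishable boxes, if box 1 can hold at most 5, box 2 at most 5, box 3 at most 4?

By stars and bars, unrestricted non-negative solutions to x_1+…+x_3 = 6 number C(6+2,2) = 28.
Subtract solutions that violate a single cap (substitute x_i' = x_i − (cap_i+1)): x_1 ≥ 6 gives C(2,2) = 1; x_2 ≥ 6 gives C(2,2) = 1; x_3 ≥ 5 gives C(3,2) = 3. Together 5.
No two caps can be exceeded simultaneously, so the pair terms are all 0.
By inclusion–exclusion the count is 28 − 5 + 0 = 23.

23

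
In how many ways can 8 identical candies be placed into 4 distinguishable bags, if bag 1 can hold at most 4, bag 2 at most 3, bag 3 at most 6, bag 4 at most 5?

96

By stars and bars, unrestricted non-negative solutions to x_1+…+x_4 = 8 number C(8+3,3) = 165.
Subtract solutions that violate a single cap (substitute x_i' = x_i − (cap_i+1)): x_1 ≥ 5 gives C(6,3) = 20; x_2 ≥ 4 gives C(7,3) = 35; x_3 ≥ 7 gives C(4,3) = 4; x_4 ≥ 6 gives C(5,3) = 10. Together 69.
No two caps can be exceeded simultaneously, so the pair terms are all 0.
By inclusion–exclusion the count is 165 − 69 + 0 = 96.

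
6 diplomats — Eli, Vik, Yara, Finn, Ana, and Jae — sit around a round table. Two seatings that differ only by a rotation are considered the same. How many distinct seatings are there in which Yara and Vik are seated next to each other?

48

Glue Yara and Vik into a block (2 internal orders). Seating 5 units around a circle gives (4)! arrangements.
So 2 × (4)! = 2 × 24 = 48.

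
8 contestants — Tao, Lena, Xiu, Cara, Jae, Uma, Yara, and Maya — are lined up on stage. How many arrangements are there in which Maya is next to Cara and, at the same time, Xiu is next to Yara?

2880

Treat {Maya,Cara} as one block (2 orders) and {Xiu,Yara} as another (2 orders).
That leaves 6 units to arrange: 2 × 2 × 6! = 4 × 720 = 2880.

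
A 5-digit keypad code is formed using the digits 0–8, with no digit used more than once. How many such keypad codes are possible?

15120

This is a permutation of 5 out of 9: P(9,5) = 9!/4!.
9 × 8 × 7 × 6 × 5 = 15120.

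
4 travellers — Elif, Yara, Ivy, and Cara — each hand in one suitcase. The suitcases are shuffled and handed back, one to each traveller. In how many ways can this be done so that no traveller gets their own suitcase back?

This is the derangement count D_4: permutations of 4 items with no fixed point.
By inclusion–exclusion this is Σ_{j=0}^{4} (−1)^j C(4,j)·(4−j)!.
Computing: 24 − 24 + 12 − 4 + 1 = 9.

9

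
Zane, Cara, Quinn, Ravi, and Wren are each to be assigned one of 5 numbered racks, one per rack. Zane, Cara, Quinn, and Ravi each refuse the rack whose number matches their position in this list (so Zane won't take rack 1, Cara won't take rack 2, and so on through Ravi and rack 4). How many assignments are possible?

53

Let Aᵢ (for 1 ≤ i ≤ 4) be the placements that put person i in their forbidden rack. Any j of these fix j positions, leaving (5−j)! ways to fill the rest, and there are C(4,j) ways to pick which j.
By inclusion–exclusion, the number of valid placements is Σ_{j=0}^{4} (−1)^j C(4,j)·(5−j)!.
Computing: 120 − 96 + 36 − 8 + 1 = 53.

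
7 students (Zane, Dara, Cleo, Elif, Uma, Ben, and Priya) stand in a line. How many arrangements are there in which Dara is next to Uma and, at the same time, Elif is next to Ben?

Treat {Dara,Uma} as one block (2 orders) and {Elif,Ben} as another (2 orders).
That leaves 5 units to arrange: 2 × 2 × 5! = 4 × 120 = 480.

480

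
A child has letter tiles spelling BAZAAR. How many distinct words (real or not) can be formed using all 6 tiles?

The 6 letters of BAZAAR have repeats: A appearing 3 times.
Dividing 6! = 720 by 3! = 6 for the repeated letters gives 120.

120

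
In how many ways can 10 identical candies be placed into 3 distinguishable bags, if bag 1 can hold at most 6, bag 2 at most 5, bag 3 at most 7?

By stars and bars, unrestricted non-negative solutions to x_1+…+x_3 = 10 number C(10+2,2) = 66.
Subtract solutions that violate a single cap (substitute x_i' = x_i − (cap_i+1)): x_1 ≥ 7 gives C(5,2) = 10; x_2 ≥ 6 gives C(6,2) = 15; x_3 ≥ 8 gives C(4,2) = 6. Together 31.
No two caps can be exceeded simultaneously, so the pair terms are all 0.
By inclusion–exclusion the count is 66 − 31 + 0 = 35.

35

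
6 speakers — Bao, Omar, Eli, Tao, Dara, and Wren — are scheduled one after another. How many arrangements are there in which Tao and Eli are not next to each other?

Of the 6! = 720 arrangements, those with Tao and Eli adjacent number 2 × 5! = 240 (treat the pair as a block with 2 internal orders).
Complementary counting: 720 − 240 = 480.

480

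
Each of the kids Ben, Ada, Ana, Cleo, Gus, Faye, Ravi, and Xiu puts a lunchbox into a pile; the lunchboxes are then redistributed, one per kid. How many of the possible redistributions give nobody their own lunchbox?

14833

Let Aᵢ be the assignments in which kid i gets their own lunchbox. We want the size of the complement of A₁∪…∪A_8.
By inclusion–exclusion this is Σ_{j=0}^{8} (−1)^j C(8,j)·(8−j)!.
Computing: 40320 − 40320 + 20160 − 6720 + 1680 − 336 + 56 − 8 + 1 = 14833.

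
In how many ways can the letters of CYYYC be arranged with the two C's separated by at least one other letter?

There are 5!/(3!·2!) = 10 arrangements of CYYYC in total.
Arrangements with the C's together: treat CC as one letter, giving (4)!/(3!) = 4.
Subtracting, 10 − 4 = 6 arrangements keep the C's apart.

6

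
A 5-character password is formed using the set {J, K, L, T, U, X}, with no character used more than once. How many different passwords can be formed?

720

Choose and order 5 of the 6 symbols: the first character has 6 options, the next 5, and so on down to 2.
6 × 5 × 4 × 3 × 2 = 720.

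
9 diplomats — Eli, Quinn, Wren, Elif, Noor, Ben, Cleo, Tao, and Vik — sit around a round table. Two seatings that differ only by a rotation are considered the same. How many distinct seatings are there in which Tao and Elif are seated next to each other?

10080

Treat {Tao, Elif} as one unit (2 internal orders) and seat the resulting 8 units around the table: (7)! circular arrangements.
So 2 × (7)! = 2 × 5040 = 10080.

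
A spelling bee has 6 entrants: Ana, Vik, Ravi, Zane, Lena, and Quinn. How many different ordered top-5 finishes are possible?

This is an ordered selection of 5 from 6: P(6,5).
That gives 6 × 5 × 4 × 3 × 2 = 720.

720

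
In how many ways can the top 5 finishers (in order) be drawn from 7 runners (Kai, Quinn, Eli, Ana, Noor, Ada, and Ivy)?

There are 7 choices for 1st place, 6 for 2nd, and so on down to 3 for position 5.
That gives 7 × 6 × 5 × 4 × 3 = 2520.

2520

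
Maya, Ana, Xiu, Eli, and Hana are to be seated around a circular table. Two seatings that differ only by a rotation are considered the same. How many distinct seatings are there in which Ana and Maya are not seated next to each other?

Without the restriction there are (4)! = 24 seatings.
Seatings with Ana beside Maya: treat them as a block with 2 internal orders, giving 2 × (3)! = 12.
Subtracting, 24 − 12 = 12.

12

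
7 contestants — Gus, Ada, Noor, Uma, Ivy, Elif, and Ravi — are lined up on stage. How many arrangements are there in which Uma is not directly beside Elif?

3600

Of the 7! = 5040 arrangements, those with Uma and Elif adjacent number 2 × 6! = 1440 (treat the pair as a block with 2 internal orders).
Complementary counting: 5040 − 1440 = 3600.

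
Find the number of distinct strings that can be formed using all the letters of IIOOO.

The 5 letters of IIOOO have repeats: I appearing twice and O appearing 3 times.
Dividing 5! = 120 by 3!·2! = 12 for the repeated letters gives 10.

10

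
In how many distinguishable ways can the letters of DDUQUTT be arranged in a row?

The 7 letters of DDUQUTT have repeats: D appearing twice, T appearing twice, and U appearing twice.
Dividing 7! = 5040 by 2!·2!·2! = 8 for the repeated letters gives 630.

630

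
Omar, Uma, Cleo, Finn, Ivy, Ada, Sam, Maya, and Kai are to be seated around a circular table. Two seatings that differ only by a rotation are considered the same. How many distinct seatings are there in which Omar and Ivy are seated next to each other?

10080

Glue Omar and Ivy into a block (2 internal orders). Seating 8 units around a circle gives (7)! arrangements.
So 2 × (7)! = 2 × 5040 = 10080.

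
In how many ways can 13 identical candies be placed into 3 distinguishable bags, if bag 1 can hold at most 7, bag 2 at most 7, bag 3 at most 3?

Without the upper bounds there are C(15,2) = 105 ways to split 13 among 3 bags.
Subtract solutions that violate a single cap (substitute x_i' = x_i − (cap_i+1)): x_1 ≥ 8 gives C(7,2) = 21; x_2 ≥ 8 gives C(7,2) = 21; x_3 ≥ 4 gives C(11,2) = 55. Together 97.
Add back pairs where two caps are both exceeded: 0 + 3 + 3 = 6.
By inclusion–exclusion the count is 105 − 97 + 6 = 14.

14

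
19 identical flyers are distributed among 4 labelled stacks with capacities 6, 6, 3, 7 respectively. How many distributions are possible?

20

Without the upper bounds there are C(22,3) = 1540 ways to split 19 among 4 stacks.
Subtract solutions that violate a single cap (substitute x_i' = x_i − (cap_i+1)): x_1 ≥ 7 gives C(15,3) = 455; x_2 ≥ 7 gives C(15,3) = 455; x_3 ≥ 4 gives C(18,3) = 816; x_4 ≥ 8 gives C(14,3) = 364. Together 2090.
Add back pairs where two caps are both exceeded: 56 + 165 + 35 + 165 + 35 + 120 = 576.
Subtract triples: 4 + 0 + 1 + 1 = 6.
By inclusion–exclusion the count is 1540 − 2090 + 576 − 6 = 20.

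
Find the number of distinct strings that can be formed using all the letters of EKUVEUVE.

1680

The 8 letters of EKUVEUVE have repeats: E appearing 3 times, U appearing twice, and V appearing twice.
The number of distinct arrangements is 8!/(3!·2!·2!) = 40320/24 = 1680.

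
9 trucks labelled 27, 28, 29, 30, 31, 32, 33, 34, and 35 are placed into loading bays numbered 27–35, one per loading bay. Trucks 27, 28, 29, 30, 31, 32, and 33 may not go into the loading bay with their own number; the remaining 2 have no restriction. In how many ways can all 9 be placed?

165016

Let Aᵢ (for 27 ≤ i ≤ 33) be the placements that put truck i in its forbidden loading bay. Any j of these fix j positions, leaving (9−j)! ways to fill the rest, and there are C(7,j) ways to pick which j.
By inclusion–exclusion, the number of valid placements is Σ_{j=0}^{7} (−1)^j C(7,j)·(9−j)!.
Computing: 362880 − 282240 + 105840 − 25200 + 4200 − 504 + 42 − 2 = 165016.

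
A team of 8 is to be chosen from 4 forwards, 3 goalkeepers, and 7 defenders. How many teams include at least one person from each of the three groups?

With no constraint there are C(14,8) = 3003 possible selections.
Selections missing a whole group: no forwards → C(10,8) = 45; no goalkeepers → C(11,8) = 165; no defenders → C(7,8) = 0.
Add back selections omitting two groups (i.e. drawn from a single group): C(4,8) + C(3,8) + C(7,8) = 0.
By inclusion–exclusion: 3003 − 210 + 0 = 2793.

2793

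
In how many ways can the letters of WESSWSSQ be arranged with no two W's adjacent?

Total arrangements of WESSWSSQ: 8!/(4!·2!) = 840.
If the two W's are adjacent, glue them into one block, leaving 7 items to arrange: (7)!/(4!) = 210 ways.
Hence 840 − 210 = 630.

630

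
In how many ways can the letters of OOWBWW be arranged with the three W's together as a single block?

Treat the 3 copies of W as a single block. The multiset to arrange is then {WWW, B, O, O}, 4 items in all.
That gives (4)!/(2!) = 12 arrangements.

12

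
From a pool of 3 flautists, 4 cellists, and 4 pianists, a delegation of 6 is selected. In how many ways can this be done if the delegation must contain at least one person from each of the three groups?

420

With no constraint there are C(11,6) = 462 possible selections.
Selections missing a whole group: no flautists → C(8,6) = 28; no cellists → C(7,6) = 7; no pianists → C(7,6) = 7.
Add back selections omitting two groups (i.e. drawn from a single group): C(3,6) + C(4,6) + C(4,6) = 0.
By inclusion–exclusion: 462 − 42 + 0 = 420.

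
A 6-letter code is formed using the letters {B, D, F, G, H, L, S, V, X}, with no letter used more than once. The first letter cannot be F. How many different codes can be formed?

The first letter has 9−1 = 8 choices (anything except F).
The remaining 5 letters are filled from the other 8 symbols without repetition: 8 × 7 × 6 × 5 × 4 = 6720.
Total: 8 × 6720 = 53760.

53760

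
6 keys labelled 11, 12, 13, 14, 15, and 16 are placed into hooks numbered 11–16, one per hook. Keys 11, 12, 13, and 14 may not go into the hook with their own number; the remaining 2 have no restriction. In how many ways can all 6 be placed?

Let Aᵢ (for 11 ≤ i ≤ 14) be the placements that put key i in its forbidden hook. Any j of these fix j positions, leaving (6−j)! ways to fill the rest, and there are C(4,j) ways to pick which j.
By inclusion–exclusion, the number of valid placements is Σ_{j=0}^{4} (−1)^j C(4,j)·(6−j)!.
Computing: 720 − 480 + 144 − 24 + 2 = 362.

362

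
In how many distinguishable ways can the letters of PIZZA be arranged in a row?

The 5 letters of PIZZA have repeats: Z appearing twice.
So there are 5! / (2!) = 60 distinguishable arrangements.

60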